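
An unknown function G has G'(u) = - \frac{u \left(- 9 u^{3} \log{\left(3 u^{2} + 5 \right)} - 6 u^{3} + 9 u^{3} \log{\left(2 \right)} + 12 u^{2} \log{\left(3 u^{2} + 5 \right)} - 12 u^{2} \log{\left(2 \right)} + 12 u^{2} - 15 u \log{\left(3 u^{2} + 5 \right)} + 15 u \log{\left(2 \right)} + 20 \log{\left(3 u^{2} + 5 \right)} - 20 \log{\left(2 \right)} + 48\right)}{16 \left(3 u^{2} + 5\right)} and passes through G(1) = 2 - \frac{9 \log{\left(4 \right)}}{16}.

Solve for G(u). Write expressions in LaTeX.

G(u) = \frac{u^{3} \log{\left(\frac{3 u^{2}}{2} + \frac{5}{2} \right)}}{16} - \frac{u^{2} \log{\left(\frac{3 u^{2}}{2} + \frac{5}{2} \right)}}{8} - \frac{\log{\left(\frac{3 u^{2}}{2} + \frac{5}{2} \right)}}{2} + 2

G'(u) has the shape v'r + vr' for v = \frac{u^{3}}{16} - \frac{u^{2}}{8} - \frac{1}{2} and r = \log{\left(\frac{3 u^{2}}{2} + \frac{5}{2} \right)} — it is the derivative of the product v*r.
A general antiderivative is \frac{\left(\frac{u^{3}}{4} - \frac{u^{2}}{2} - 2\right) \log{\left(\frac{3 u^{2}}{2} + \frac{5}{2} \right)}}{4} + C.
The condition gives C = 2 - \frac{9 \log{\left(4 \right)}}{16} - (- \frac{9 \log{\left(4 \right)}}{16}) = 2.
So G(u) = \frac{u^{3} \log{\left(\frac{3 u^{2}}{2} + \frac{5}{2} \right)}}{16} - \frac{u^{2} \log{\left(\frac{3 u^{2}}{2} + \frac{5}{2} \right)}}{8} - \frac{\log{\left(\frac{3 u^{2}}{2} + \frac{5}{2} \right)}}{2} + 2.
Check: d/du[\frac{u^{3} \log{\left(\frac{3 u^{2}}{2} + \frac{5}{2} \right)}}{16} - \frac{u^{2} \log{\left(\frac{3 u^{2}}{2} + \frac{5}{2} \right)}}{8} - \frac{\log{\left(\frac{3 u^{2}}{2} + \frac{5}{2} \right)}}{2} + 2] = \frac{9 u^{4} \log{\left(3 u^{2} + 5 \right)} - 9 u^{4} \log{\left(2 \right)} + 6 u^{4} - 12 u^{3} \log{\left(3 u^{2} + 5 \right)} - 12 u^{3} + 12 u^{3} \log{\left(2 \right)} + 15 u^{2} \log{\left(3 u^{2} + 5 \right)} - 15 u^{2} \log{\left(2 \right)} - 20 u \log{\left(3 u^{2} + 5 \right)} - 48 u + 20 u \log{\left(2 \right)}}{48 u^{2} + 80}, which equals G'(u).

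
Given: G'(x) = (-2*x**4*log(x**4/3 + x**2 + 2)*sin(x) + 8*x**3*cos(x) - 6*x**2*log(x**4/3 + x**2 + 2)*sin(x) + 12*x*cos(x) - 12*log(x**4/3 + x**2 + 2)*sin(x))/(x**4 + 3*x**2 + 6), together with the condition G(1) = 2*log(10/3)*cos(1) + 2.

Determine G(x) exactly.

G(x) = 2*log(x**4/3 + x**2 + 2)*cos(x) + 2

G'(x) has the shape u'v + uv' for u = 2*cos(x) and v = log(x**4/3 + x**2 + 2) — it is the derivative of the product u*v.
A general antiderivative is 2*log(x**4/3 + x**2 + 2)*cos(x) + C.
The condition gives C = 2*log(10/3)*cos(1) + 2 - (2*log(10/3)*cos(1)) = 2.
So G(x) = 2*log(x**4/3 + x**2 + 2)*cos(x) + 2.
Check: d/dx[2*log(x**4/3 + x**2 + 2)*cos(x) + 2] = (-2*x**4*log(x**4/3 + x**2 + 2)*sin(x) + 8*x**3*cos(x) - 6*x**2*log(x**4/3 + x**2 + 2)*sin(x) + 12*x*cos(x) - 12*log(x**4/3 + x**2 + 2)*sin(x))/(x**4 + 3*x**2 + 6) = G'(x).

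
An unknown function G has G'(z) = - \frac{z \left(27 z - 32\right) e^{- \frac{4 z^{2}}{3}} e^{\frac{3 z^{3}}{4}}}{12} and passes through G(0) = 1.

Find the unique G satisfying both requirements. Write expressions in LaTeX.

G'(z) matches the chain-rule pattern g'(h)*h' with inner function h(z) = \frac{3 z^{3}}{4} - \frac{4 z^{2}}{3}; substituting u = h(z) collapses the integral.
A general antiderivative is - e^{\frac{3 z^{3}}{4} - \frac{4 z^{2}}{3}} + C.
The condition gives C = 1 - (-1) = 2.
So G(z) = 2 - e^{\frac{3 z^{3}}{4} - \frac{4 z^{2}}{3}}.
Check: d/dz[2 - e^{\frac{3 z^{3}}{4} - \frac{4 z^{2}}{3}}] = - \frac{9 z^{2} e^{- \frac{4 z^{2}}{3}} e^{\frac{3 z^{3}}{4}}}{4} + \frac{8 z e^{- \frac{4 z^{2}}{3}} e^{\frac{3 z^{3}}{4}}}{3}, which equals G'(z).

G(z) = 2 - e^{\frac{3 z^{3}}{4} - \frac{4 z^{2}}{3}}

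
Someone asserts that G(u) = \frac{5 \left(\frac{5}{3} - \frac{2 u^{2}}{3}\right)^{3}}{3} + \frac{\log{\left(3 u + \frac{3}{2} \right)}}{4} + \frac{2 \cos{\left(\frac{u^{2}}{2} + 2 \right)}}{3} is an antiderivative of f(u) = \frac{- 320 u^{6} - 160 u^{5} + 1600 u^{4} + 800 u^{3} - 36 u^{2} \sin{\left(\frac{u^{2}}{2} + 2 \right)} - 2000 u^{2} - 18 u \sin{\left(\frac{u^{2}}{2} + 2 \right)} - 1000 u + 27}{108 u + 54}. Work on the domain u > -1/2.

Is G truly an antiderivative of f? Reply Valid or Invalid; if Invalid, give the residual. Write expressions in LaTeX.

Invalid: d/du[G] - f = - \frac{u \sin{\left(\frac{u^{2}}{2} + 2 \right)}}{3}, which is not 0.

d/du[G] = \frac{- 320 u^{6} - 160 u^{5} + 1600 u^{4} + 800 u^{3} - 72 u^{2} \sin{\left(\frac{u^{2}}{2} + 2 \right)} - 2000 u^{2} - 36 u \sin{\left(\frac{u^{2}}{2} + 2 \right)} - 1000 u + 27}{108 u + 54}
d/du[G] - f(u) = - \frac{u \sin{\left(\frac{u^{2}}{2} + 2 \right)}}{3} != 0.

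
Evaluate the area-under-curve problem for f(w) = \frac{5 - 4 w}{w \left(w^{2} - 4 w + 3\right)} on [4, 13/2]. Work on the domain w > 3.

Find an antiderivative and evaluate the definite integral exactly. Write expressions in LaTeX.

Antiderivative: F(w) = \frac{5 \log{\left(w \right)}}{3} - \frac{7 \log{\left(w - 3 \right)}}{6} - \frac{\log{\left(w - 1 \right)}}{2}; value = - \frac{5 \log{\left(4 \right)}}{3} - \frac{7 \log{\left(\frac{7}{2} \right)}}{6} - \frac{\log{\left(\frac{11}{2} \right)}}{2} + \frac{\log{\left(3 \right)}}{2} + \frac{5 \log{\left(\frac{13}{2} \right)}}{3}

The denominator factors as w \left(w - 3\right) \left(w - 1\right); partial fractions split f into directly integrable pieces: - \frac{1}{2 \left(w - 1\right)} - \frac{7}{6 \left(w - 3\right)} + \frac{5}{3 w}.
F(w) = \frac{5 \log{\left(w \right)}}{3} - \frac{7 \log{\left(w - 3 \right)}}{6} - \frac{\log{\left(w - 1 \right)}}{2} is an antiderivative of f.
Check: d/dw[\frac{5 \log{\left(w \right)}}{3} - \frac{7 \log{\left(w - 3 \right)}}{6} - \frac{\log{\left(w - 1 \right)}}{2}] = \frac{5 - 4 w}{w^{3} - 4 w^{2} + 3 w}, which equals f(w).
F(13/2) = - \frac{7 \log{\left(\frac{7}{2} \right)}}{6} - \frac{\log{\left(\frac{11}{2} \right)}}{2} + \frac{5 \log{\left(\frac{13}{2} \right)}}{3}; F(4) = - \frac{\log{\left(3 \right)}}{2} + \frac{5 \log{\left(4 \right)}}{3}.
Integral = F(13/2) - F(4) = - \frac{5 \log{\left(4 \right)}}{3} - \frac{7 \log{\left(\frac{7}{2} \right)}}{6} - \frac{\log{\left(\frac{11}{2} \right)}}{2} + \frac{\log{\left(3 \right)}}{2} + \frac{5 \log{\left(\frac{13}{2} \right)}}{3}.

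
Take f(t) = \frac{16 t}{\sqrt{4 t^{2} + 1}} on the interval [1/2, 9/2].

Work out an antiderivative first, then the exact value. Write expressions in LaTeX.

The substitution u = 4 t^{2} + 1 works: f is exactly (dF/du)*(du/dt) for that inner function.
F(t) = 4 \sqrt{4 t^{2} + 1} is an antiderivative of f.
Check: d/dt[4 \sqrt{4 t^{2} + 1}] = \frac{16 t}{\sqrt{4 t^{2} + 1}} = f(t).
F(9/2) = 4 \sqrt{82}; F(1/2) = 4 \sqrt{2}.
Integral = F(9/2) - F(1/2) = - 4 \sqrt{2} + 4 \sqrt{82}.

Antiderivative: F(t) = 4 \sqrt{4 t^{2} + 1}; value = - 4 \sqrt{2} + 4 \sqrt{82}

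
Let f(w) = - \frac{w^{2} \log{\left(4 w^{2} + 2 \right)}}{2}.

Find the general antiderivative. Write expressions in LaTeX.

Differentiate the proposed F(w) back; it has to land on f(w) exactly.
Check: d/dw[- \frac{w^{3} \log{\left(4 w^{2} + 2 \right)}}{6} + \frac{w^{3}}{9} - \frac{w}{6} + \frac{\sqrt{2} \operatorname{atan}{\left(\sqrt{2} w \right)}}{12}] = - \frac{w^{2} \log{\left(2 w^{2} + 1 \right)}}{2} - \frac{w^{2} \log{\left(2 \right)}}{2}, which equals f(w).

F(w) = - \frac{w^{3} \log{\left(4 w^{2} + 2 \right)}}{6} + \frac{w^{3}}{9} - \frac{w}{6} + \frac{\sqrt{2} \operatorname{atan}{\left(\sqrt{2} w \right)}}{12} + C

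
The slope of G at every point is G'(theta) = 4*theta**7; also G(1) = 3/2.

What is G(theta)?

Check a candidate G(theta) by differentiating: d/dtheta[G] must match the given G'(theta).
A general antiderivative is theta**8/2 + C.
The condition gives C = 3/2 - (1/2) = 1.
So G(theta) = (theta**8 + 2)/2.
Check: d/dtheta[(theta**8 + 2)/2] = 4*theta**7 = G'(theta).

G(theta) = (theta**8 + 2)/2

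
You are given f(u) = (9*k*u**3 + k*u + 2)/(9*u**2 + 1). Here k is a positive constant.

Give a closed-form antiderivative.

For F(u) to be correct the identity F'(u) - f(u) = 0 must hold.
Check: d/du[k*u**2/2 + 2*atan(3*u)/3] = (9*k*u**3 + k*u + 2)/(9*u**2 + 1) = f(u).

An antiderivative is F(u) = k*u**2/2 + 2*atan(3*u)/3.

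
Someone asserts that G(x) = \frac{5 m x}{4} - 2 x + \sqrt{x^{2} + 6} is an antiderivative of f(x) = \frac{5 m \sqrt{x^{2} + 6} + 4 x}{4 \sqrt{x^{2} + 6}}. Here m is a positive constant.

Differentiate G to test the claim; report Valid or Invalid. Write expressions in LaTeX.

Invalid: d/dx[G] - f = -2, which is not 0.

d/dx[G] = \frac{5 m \sqrt{x^{2} + 6} + 4 x - 8 \sqrt{x^{2} + 6}}{4 \sqrt{x^{2} + 6}}
d/dx[G] - f(x) = -2 != 0.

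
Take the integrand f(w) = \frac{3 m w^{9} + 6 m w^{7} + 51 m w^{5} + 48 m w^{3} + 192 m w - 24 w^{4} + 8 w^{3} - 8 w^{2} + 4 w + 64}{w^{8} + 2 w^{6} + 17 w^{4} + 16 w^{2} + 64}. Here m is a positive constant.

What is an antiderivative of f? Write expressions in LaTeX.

An antiderivative is F(w) = \frac{3 m w^{6} + 3 m w^{4} + 24 m w^{2} + 16 w - 4}{2 \left(w^{4} + w^{2} + 8\right)}.

An antiderivative F(w) passes only if d/dw[F] lands on f(w) exactly.
Check: d/dw[\frac{3 m w^{6} + 3 m w^{4} + 24 m w^{2} + 16 w - 4}{2 \left(w^{4} + w^{2} + 8\right)}] = \frac{3 m w^{9} + 6 m w^{7} + 51 m w^{5} + 48 m w^{3} + 192 m w - 24 w^{4} + 8 w^{3} - 8 w^{2} + 4 w + 64}{w^{8} + 2 w^{6} + 17 w^{4} + 16 w^{2} + 64} = f(w).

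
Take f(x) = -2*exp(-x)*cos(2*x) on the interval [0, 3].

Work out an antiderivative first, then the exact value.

Antiderivative: F(x) = 2*(-2*sin(2*x) + cos(2*x))*exp(-x)/5; value = -2/5 - 4*exp(-3)*sin(6)/5 + 2*exp(-3)*cos(6)/5

Differentiate the proposed F(x) back; it has to land on f(x) exactly.
F(x) = 2*(-2*sin(2*x) + cos(2*x))*exp(-x)/5 is an antiderivative of f.
Check: d/dx[2*(-2*sin(2*x) + cos(2*x))*exp(-x)/5] = -2*exp(-x)*cos(2*x) = f(x).
F(3) = -4*exp(-3)*sin(6)/5 + 2*exp(-3)*cos(6)/5; F(0) = 2/5.
Integral = F(3) - F(0) = -2/5 - 4*exp(-3)*sin(6)/5 + 2*exp(-3)*cos(6)/5.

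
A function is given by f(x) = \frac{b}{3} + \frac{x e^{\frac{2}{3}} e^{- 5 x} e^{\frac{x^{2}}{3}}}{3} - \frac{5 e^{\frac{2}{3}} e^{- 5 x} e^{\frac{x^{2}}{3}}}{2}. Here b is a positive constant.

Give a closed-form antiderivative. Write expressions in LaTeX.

The integrand splits into summands that can be handled one at a time.
Check: d/dx[\frac{2 b x + 3 e^{\frac{2}{3}} e^{- 5 x} e^{\frac{x^{2}}{3}}}{6}] = \frac{\left(2 b e^{5 x} + 2 x e^{\frac{2}{3}} e^{\frac{x^{2}}{3}} - 15 e^{\frac{2}{3}} e^{\frac{x^{2}}{3}}\right) e^{- 5 x}}{6}, which equals f(x).

An antiderivative is F(x) = \frac{2 b x + 3 e^{\frac{2}{3}} e^{- 5 x} e^{\frac{x^{2}}{3}}}{6}.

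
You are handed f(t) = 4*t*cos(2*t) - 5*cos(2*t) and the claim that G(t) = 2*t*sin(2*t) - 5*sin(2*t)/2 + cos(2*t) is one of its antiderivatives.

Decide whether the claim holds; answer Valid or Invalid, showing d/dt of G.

Valid: G'(t) = f(t).

d/dt[G] = 4*t*cos(2*t) - 5*cos(2*t)
This equals f(t) exactly, so the claim holds.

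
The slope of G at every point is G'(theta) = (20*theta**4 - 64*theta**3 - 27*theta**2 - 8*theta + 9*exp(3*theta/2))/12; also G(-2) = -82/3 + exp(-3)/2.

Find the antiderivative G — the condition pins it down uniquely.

G(theta) = (4*theta**5 - 16*theta**4 - 9*theta**3 - 4*theta**2 + 6*exp(3*theta/2))/12

The proposed G(theta) is checked by its d/dtheta: the result must match the given G'(theta).
A general antiderivative is theta**5/3 - 4*theta**4/3 - 3*theta**3/4 - theta**2/3 + exp(3*theta/2)/2 + C.
The condition gives C = -82/3 + exp(-3)/2 - (-82/3 + exp(-3)/2) = 0.
So G(theta) = (4*theta**5 - 16*theta**4 - 9*theta**3 - 4*theta**2 + 6*exp(3*theta/2))/12.
Check: d/dtheta[(4*theta**5 - 16*theta**4 - 9*theta**3 - 4*theta**2 + 6*exp(3*theta/2))/12] = 5*theta**4/3 - 16*theta**3/3 - 9*theta**2/4 - 2*theta/3 + 3*exp(3*theta/2)/4, which equals G'(theta).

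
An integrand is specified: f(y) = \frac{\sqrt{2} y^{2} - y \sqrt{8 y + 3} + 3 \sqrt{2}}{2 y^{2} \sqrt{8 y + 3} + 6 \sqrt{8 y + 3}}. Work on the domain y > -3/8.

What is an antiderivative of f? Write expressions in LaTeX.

An antiderivative is F(y) = \frac{\sqrt{4 y + \frac{3}{2}}}{4} - \frac{\log{\left(y^{2} + 3 \right)}}{4}.

Whatever form F(y) takes, F'(y) = f(y) is non-negotiable.
Check: d/dy[\frac{\sqrt{4 y + \frac{3}{2}}}{4} - \frac{\log{\left(y^{2} + 3 \right)}}{4}] = \frac{\sqrt{2} y^{2} - y \sqrt{8 y + 3} + 3 \sqrt{2}}{2 y^{2} \sqrt{8 y + 3} + 6 \sqrt{8 y + 3}} = f(y).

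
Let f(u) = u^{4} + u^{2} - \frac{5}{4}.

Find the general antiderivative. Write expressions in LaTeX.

F(u) = \frac{u \left(12 u^{4} + 20 u^{2} - 75\right)}{60} + C

The integrand splits into summands that can be handled one at a time.
Check: d/du[\frac{u \left(12 u^{4} + 20 u^{2} - 75\right)}{60}] = u^{4} + u^{2} - \frac{5}{4} = f(u).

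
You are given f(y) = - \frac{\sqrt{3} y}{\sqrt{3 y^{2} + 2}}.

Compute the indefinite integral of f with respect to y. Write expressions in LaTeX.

f matches the chain-rule pattern g'(h)*h' with inner function h(y) = y^{2} + \frac{2}{3}; substituting u = h(y) collapses the integral.
Check: d/dy[- \frac{\sqrt{3} \sqrt{3 y^{2} + 2}}{3}] = - \frac{\sqrt{3} y}{\sqrt{3 y^{2} + 2}} = f(y).

F(y) = - \frac{\sqrt{3} \sqrt{3 y^{2} + 2}}{3} + C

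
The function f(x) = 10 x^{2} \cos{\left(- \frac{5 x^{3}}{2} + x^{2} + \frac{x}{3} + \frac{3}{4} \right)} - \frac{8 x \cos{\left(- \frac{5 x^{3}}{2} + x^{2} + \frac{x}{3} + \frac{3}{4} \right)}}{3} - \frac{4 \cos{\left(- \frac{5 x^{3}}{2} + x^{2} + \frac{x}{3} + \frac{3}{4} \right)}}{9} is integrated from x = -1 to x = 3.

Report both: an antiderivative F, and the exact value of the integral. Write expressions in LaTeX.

The substitution u = - \frac{5 x^{3}}{2} + x^{2} + \frac{x}{3} + \frac{3}{4} works: f is exactly (dF/du)*(du/dx) for that inner function.
F(x) = - \frac{4 \sin{\left(- \frac{5 x^{3}}{2} + x^{2} + \frac{x}{3} + \frac{3}{4} \right)}}{3} is an antiderivative of f.
Check: d/dx[- \frac{4 \sin{\left(- \frac{5 x^{3}}{2} + x^{2} + \frac{x}{3} + \frac{3}{4} \right)}}{3}] = 10 x^{2} \cos{\left(- \frac{5 x^{3}}{2} + x^{2} + \frac{x}{3} + \frac{3}{4} \right)} - \frac{8 x \cos{\left(- \frac{5 x^{3}}{2} + x^{2} + \frac{x}{3} + \frac{3}{4} \right)}}{3} - \frac{4 \cos{\left(- \frac{5 x^{3}}{2} + x^{2} + \frac{x}{3} + \frac{3}{4} \right)}}{9} = f(x).
F(3) = \frac{4 \sin{\left(\frac{227}{4} \right)}}{3}; F(-1) = - \frac{4 \sin{\left(\frac{47}{12} \right)}}{3}.
Integral = F(3) - F(-1) = \frac{4 \sin{\left(\frac{47}{12} \right)}}{3} + \frac{4 \sin{\left(\frac{227}{4} \right)}}{3}.

Antiderivative: F(x) = - \frac{4 \sin{\left(- \frac{5 x^{3}}{2} + x^{2} + \frac{x}{3} + \frac{3}{4} \right)}}{3}; value = \frac{4 \sin{\left(\frac{47}{12} \right)}}{3} + \frac{4 \sin{\left(\frac{227}{4} \right)}}{3}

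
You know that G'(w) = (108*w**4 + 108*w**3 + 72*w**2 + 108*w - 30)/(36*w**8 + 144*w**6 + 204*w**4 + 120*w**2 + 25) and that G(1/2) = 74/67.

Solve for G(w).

Recognize the product-rule pattern: G'(w) = u'v + uv' with u = 1/(2*w**4 + 4*w**2 + 5/3), v = -2*w - 3/2, so integration by parts undoes it.
A general antiderivative is (-2*w - 3/2)/(2*w**4 + 4*w**2 + 5/3) + C.
The condition gives C = 74/67 - (-60/67) = 2.
So G(w) = (24*w**4 + 48*w**2 - 12*w + 11)/(2*(6*w**4 + 12*w**2 + 5)).
Check: d/dw[(24*w**4 + 48*w**2 - 12*w + 11)/(2*(6*w**4 + 12*w**2 + 5))] = (108*w**4 + 108*w**3 + 72*w**2 + 108*w - 30)/(36*w**8 + 144*w**6 + 204*w**4 + 120*w**2 + 25) = G'(w).

G(w) = (24*w**4 + 48*w**2 - 12*w + 11)/(2*(6*w**4 + 12*w**2 + 5))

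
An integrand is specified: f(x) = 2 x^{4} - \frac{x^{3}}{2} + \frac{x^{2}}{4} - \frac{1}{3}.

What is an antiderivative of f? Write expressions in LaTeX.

An antiderivative is F(x) = \frac{2 x^{5}}{5} - \frac{x^{4}}{8} + \frac{x^{3}}{12} - \frac{x}{3}.

The integrand splits into summands that can be handled one at a time.
Check: d/dx[\frac{2 x^{5}}{5} - \frac{x^{4}}{8} + \frac{x^{3}}{12} - \frac{x}{3}] = 2 x^{4} - \frac{x^{3}}{2} + \frac{x^{2}}{4} - \frac{1}{3} = f(x).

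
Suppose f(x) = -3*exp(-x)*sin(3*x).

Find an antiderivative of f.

An antiderivative is F(x) = 3*exp(-x)*sin(3*x)/10 + 9*exp(-x)*cos(3*x)/10.

Since d/dx undoes antidifferentiation here, F'(x) = f(x) is required of F(x).
Check: d/dx[3*exp(-x)*sin(3*x)/10 + 9*exp(-x)*cos(3*x)/10] = -3*exp(-x)*sin(3*x) = f(x).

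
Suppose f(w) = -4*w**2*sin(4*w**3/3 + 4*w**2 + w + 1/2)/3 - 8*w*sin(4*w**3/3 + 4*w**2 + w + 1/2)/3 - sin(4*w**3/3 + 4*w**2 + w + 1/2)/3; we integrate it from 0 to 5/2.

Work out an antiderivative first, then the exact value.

Antiderivative: F(w) = cos(4*w**3/3 + 4*w**2 + w + 1/2)/3; value = -cos(1/2)/3 + cos(293/6)/3

f matches the chain-rule pattern g'(h)*h' with inner function h(w) = 4*w**3/3 + 4*w**2 + w + 1/2; substituting u = h(w) collapses the integral.
F(w) = cos(4*w**3/3 + 4*w**2 + w + 1/2)/3 is an antiderivative of f.
Check: d/dw[cos(4*w**3/3 + 4*w**2 + w + 1/2)/3] = -4*w**2*sin(4*w**3/3 + 4*w**2 + w + 1/2)/3 - 8*w*sin(4*w**3/3 + 4*w**2 + w + 1/2)/3 - sin(4*w**3/3 + 4*w**2 + w + 1/2)/3 = f(w).
F(5/2) = cos(293/6)/3; F(0) = cos(1/2)/3.
Integral = F(5/2) - F(0) = -cos(1/2)/3 + cos(293/6)/3.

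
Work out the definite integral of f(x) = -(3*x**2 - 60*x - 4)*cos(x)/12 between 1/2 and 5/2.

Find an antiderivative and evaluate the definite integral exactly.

Antiderivative: F(x) = -x**2*sin(x)/4 + 5*x*sin(x) - x*cos(x)/2 + 5*sin(x)/6 + 5*cos(x); value = -19*cos(1/2)/4 + 15*cos(5/2)/4 - 157*sin(1/2)/48 + 565*sin(5/2)/48

Differentiate the proposed F(x) back; it has to land on f(x) exactly.
F(x) = -x**2*sin(x)/4 + 5*x*sin(x) - x*cos(x)/2 + 5*sin(x)/6 + 5*cos(x) is an antiderivative of f.
Check: d/dx[-x**2*sin(x)/4 + 5*x*sin(x) - x*cos(x)/2 + 5*sin(x)/6 + 5*cos(x)] = -x**2*cos(x)/4 + 5*x*cos(x) + cos(x)/3, which equals f(x).
F(5/2) = 15*cos(5/2)/4 + 565*sin(5/2)/48; F(1/2) = 157*sin(1/2)/48 + 19*cos(1/2)/4.
Integral = F(5/2) - F(1/2) = -19*cos(1/2)/4 + 15*cos(5/2)/4 - 157*sin(1/2)/48 + 565*sin(5/2)/48.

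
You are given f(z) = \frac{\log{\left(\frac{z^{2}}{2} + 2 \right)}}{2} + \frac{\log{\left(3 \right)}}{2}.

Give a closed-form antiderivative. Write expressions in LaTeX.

An antiderivative is F(z) = \frac{z \log{\left(\frac{3 z^{2}}{2} + 6 \right)} - 2 z + 4 \operatorname{atan}{\left(\frac{z}{2} \right)}}{2}.

Check any antiderivative F(z) by computing F'(z) and comparing it with f(z).
Check: d/dz[\frac{z \log{\left(\frac{3 z^{2}}{2} + 6 \right)} - 2 z + 4 \operatorname{atan}{\left(\frac{z}{2} \right)}}{2}] = \frac{\log{\left(\frac{z^{2}}{2} + 2 \right)}}{2} + \frac{\log{\left(3 \right)}}{2} = f(z).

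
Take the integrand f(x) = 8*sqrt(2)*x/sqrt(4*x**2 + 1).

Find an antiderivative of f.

An antiderivative is F(x) = 4*sqrt(2*x**2 + 1/2).

f matches the chain-rule pattern g'(h)*h' with inner function h(x) = 2*x**2 + 1/2; substituting u = h(x) collapses the integral.
Check: d/dx[4*sqrt(2*x**2 + 1/2)] = 8*sqrt(2)*x/sqrt(4*x**2 + 1) = f(x).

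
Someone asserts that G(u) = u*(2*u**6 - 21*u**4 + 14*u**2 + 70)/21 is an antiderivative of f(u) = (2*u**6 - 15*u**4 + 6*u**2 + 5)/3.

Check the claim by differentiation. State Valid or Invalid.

Invalid: d/du[G] - f = 5/3, which is not 0.

d/du[G] = 2*u**6/3 - 5*u**4 + 2*u**2 + 10/3
d/du[G] - f(u) = 5/3 != 0.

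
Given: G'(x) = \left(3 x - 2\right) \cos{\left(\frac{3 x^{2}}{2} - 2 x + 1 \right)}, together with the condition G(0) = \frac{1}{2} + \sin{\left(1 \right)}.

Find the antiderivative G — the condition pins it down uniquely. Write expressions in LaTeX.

G(x) = \frac{2 \sin{\left(\frac{3 x^{2}}{2} - 2 x + 1 \right)} + 1}{2}

G'(x) matches the chain-rule pattern g'(h)*h' with inner function h(x) = \frac{3 x^{2}}{2} - 2 x + 1; substituting u = h(x) collapses the integral.
A general antiderivative is \sin{\left(\frac{3 x^{2}}{2} - 2 x + 1 \right)} + C.
The condition gives C = \frac{1}{2} + \sin{\left(1 \right)} - (\sin{\left(1 \right)}) = \frac{1}{2}.
So G(x) = \frac{2 \sin{\left(\frac{3 x^{2}}{2} - 2 x + 1 \right)} + 1}{2}.
Check: d/dx[\frac{2 \sin{\left(\frac{3 x^{2}}{2} - 2 x + 1 \right)} + 1}{2}] = 3 x \cos{\left(\frac{3 x^{2}}{2} - 2 x + 1 \right)} - 2 \cos{\left(\frac{3 x^{2}}{2} - 2 x + 1 \right)}, which equals G'(x).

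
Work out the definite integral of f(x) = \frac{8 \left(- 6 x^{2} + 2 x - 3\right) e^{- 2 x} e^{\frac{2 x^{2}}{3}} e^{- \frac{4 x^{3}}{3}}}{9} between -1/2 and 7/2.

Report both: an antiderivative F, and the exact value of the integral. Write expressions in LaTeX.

Antiderivative: F(x) = \frac{4 e^{- 2 x} e^{\frac{2 x^{2}}{3}} e^{- \frac{4 x^{3}}{3}}}{3}; value = - \frac{4 e^{\frac{4}{3}}}{3} + \frac{4}{3 e^{56}}

f matches the chain-rule pattern g'(h)*h' with inner function h(x) = - \frac{4 x^{3}}{3} + \frac{2 x^{2}}{3} - 2 x; substituting u = h(x) collapses the integral.
F(x) = \frac{4 e^{- 2 x} e^{\frac{2 x^{2}}{3}} e^{- \frac{4 x^{3}}{3}}}{3} is an antiderivative of f.
Check: d/dx[\frac{4 e^{- 2 x} e^{\frac{2 x^{2}}{3}} e^{- \frac{4 x^{3}}{3}}}{3}] = \frac{\left(- 48 x^{2} e^{\frac{2 x^{2}}{3}} + 16 x e^{\frac{2 x^{2}}{3}} - 24 e^{\frac{2 x^{2}}{3}}\right) e^{- 2 x} e^{- \frac{4 x^{3}}{3}}}{9}, which equals f(x).
F(7/2) = \frac{4}{3 e^{56}}; F(-1/2) = \frac{4 e^{\frac{4}{3}}}{3}.
Integral = F(7/2) - F(-1/2) = - \frac{4 e^{\frac{4}{3}}}{3} + \frac{4}{3 e^{56}}.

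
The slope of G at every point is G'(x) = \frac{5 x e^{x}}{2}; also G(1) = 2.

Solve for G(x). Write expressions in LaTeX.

G'(x) has the shape u'v + uv' for u = \frac{5 x}{2} - \frac{5}{2} and v = e^{x} — it is the derivative of the product u*v.
A general antiderivative is \frac{\left(5 x - 5\right) e^{x}}{2} + C.
The condition gives C = 2 - (0) = 2.
So G(x) = \frac{\left(5 x - 5\right) e^{x}}{2} + 2.
Check: d/dx[\frac{\left(5 x - 5\right) e^{x}}{2} + 2] = \frac{5 x e^{x}}{2} = G'(x).

G(x) = \frac{\left(5 x - 5\right) e^{x}}{2} + 2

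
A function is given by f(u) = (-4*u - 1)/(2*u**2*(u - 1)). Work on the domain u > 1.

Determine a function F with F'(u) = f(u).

The denominator factors as 2*u**2*(u - 1); partial fractions split f into directly integrable pieces: -5/(2*(u - 1)) + 5/(2*u) + 1/(2*u**2).
Check: d/du[5*log(u)/2 - 5*log(u - 1)/2 - 1/(2*u)] = (-4*u - 1)/(2*u**3 - 2*u**2), which equals f(u).

An antiderivative is F(u) = 5*log(u)/2 - 5*log(u - 1)/2 - 1/(2*u).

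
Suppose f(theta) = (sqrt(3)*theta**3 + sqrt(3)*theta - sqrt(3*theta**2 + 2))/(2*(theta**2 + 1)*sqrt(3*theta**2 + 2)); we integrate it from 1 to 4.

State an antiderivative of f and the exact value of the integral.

Antiderivative: F(theta) = sqrt(theta**2 + 2/3)/2 - atan(theta)/2; value = -atan(4)/2 - sqrt(15)/6 + pi/8 + 5*sqrt(6)/6

Check any antiderivative F(theta) by computing F'(theta) and comparing it with f(theta).
F(theta) = sqrt(theta**2 + 2/3)/2 - atan(theta)/2 is an antiderivative of f.
Check: d/dtheta[sqrt(theta**2 + 2/3)/2 - atan(theta)/2] = (sqrt(3)*theta**3 + sqrt(3)*theta - sqrt(3*theta**2 + 2))/(2*theta**2*sqrt(3*theta**2 + 2) + 2*sqrt(3*theta**2 + 2)), which equals f(theta).
F(4) = -atan(4)/2 + 5*sqrt(6)/6; F(1) = -pi/8 + sqrt(15)/6.
Integral = F(4) - F(1) = -atan(4)/2 - sqrt(15)/6 + pi/8 + 5*sqrt(6)/6.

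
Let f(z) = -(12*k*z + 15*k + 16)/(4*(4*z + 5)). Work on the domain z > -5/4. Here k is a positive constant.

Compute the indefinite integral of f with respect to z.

Check any antiderivative F(z) by computing F'(z) and comparing it with f(z).
Check: d/dz[(-3*k*z - 4*log(2*z + 5/2))/4] = (-12*k*z - 15*k - 16)/(16*z + 20), which equals f(z).

F(z) = (-3*k*z - 4*log(2*z + 5/2))/4 + C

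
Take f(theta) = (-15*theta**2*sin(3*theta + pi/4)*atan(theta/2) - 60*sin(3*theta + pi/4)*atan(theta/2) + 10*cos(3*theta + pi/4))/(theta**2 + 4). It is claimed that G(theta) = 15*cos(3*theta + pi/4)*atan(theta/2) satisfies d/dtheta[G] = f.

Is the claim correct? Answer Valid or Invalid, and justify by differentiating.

Invalid: d/dtheta[G] - f = (-30*theta**2*sin(3*theta + pi/4)*atan(theta/2) - 120*sin(3*theta + pi/4)*atan(theta/2) + 20*cos(3*theta + pi/4))/(theta**2 + 4), which is not 0.

d/dtheta[G] = (-45*theta**2*sin(3*theta + pi/4)*atan(theta/2) - 180*sin(3*theta + pi/4)*atan(theta/2) + 30*cos(3*theta + pi/4))/(theta**2 + 4)
d/dtheta[G] - f(theta) = (-30*theta**2*sin(3*theta + pi/4)*atan(theta/2) - 120*sin(3*theta + pi/4)*atan(theta/2) + 20*cos(3*theta + pi/4))/(theta**2 + 4) != 0.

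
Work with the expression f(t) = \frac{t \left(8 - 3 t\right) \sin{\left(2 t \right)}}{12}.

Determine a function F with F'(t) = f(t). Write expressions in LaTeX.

A candidate is checked by its d/dt: the result must match f(t).
Check: d/dt[\frac{t^{2} \cos{\left(2 t \right)}}{8} - \frac{t \sin{\left(2 t \right)}}{8} - \frac{t \cos{\left(2 t \right)}}{3} + \frac{\sin{\left(2 t \right)}}{6} - \frac{\cos{\left(2 t \right)}}{16}] = - \frac{t^{2} \sin{\left(2 t \right)}}{4} + \frac{2 t \sin{\left(2 t \right)}}{3}, which equals f(t).

An antiderivative is F(t) = \frac{t^{2} \cos{\left(2 t \right)}}{8} - \frac{t \sin{\left(2 t \right)}}{8} - \frac{t \cos{\left(2 t \right)}}{3} + \frac{\sin{\left(2 t \right)}}{6} - \frac{\cos{\left(2 t \right)}}{16}.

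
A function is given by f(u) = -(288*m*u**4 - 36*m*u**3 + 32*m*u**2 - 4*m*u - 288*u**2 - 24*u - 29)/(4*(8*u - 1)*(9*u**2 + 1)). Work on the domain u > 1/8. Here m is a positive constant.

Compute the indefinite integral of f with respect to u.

Since d/du undoes antidifferentiation here, F'(u) = f(u) is required of F(u).
Check: d/du[-m*u**2/2 + log(4*u - 1/2) + atan(3*u)/4] = (-288*m*u**4 + 36*m*u**3 - 32*m*u**2 + 4*m*u + 288*u**2 + 24*u + 29)/(288*u**3 - 36*u**2 + 32*u - 4), which equals f(u).

F(u) = -m*u**2/2 + log(4*u - 1/2) + atan(3*u)/4 + C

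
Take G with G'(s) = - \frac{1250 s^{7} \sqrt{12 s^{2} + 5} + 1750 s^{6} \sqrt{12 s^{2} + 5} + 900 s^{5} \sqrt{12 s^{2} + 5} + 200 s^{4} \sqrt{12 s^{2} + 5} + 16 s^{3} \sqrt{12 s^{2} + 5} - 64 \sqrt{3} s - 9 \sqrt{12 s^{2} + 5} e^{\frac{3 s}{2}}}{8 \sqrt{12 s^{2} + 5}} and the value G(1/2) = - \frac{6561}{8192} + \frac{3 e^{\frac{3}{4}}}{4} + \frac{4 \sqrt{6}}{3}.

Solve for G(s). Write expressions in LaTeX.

G(s) = - \frac{1875 s^{8} + 3000 s^{7} + 1800 s^{6} + 480 s^{5} + 48 s^{4} - 64 \sqrt{3} \sqrt{12 s^{2} + 5} - 72 e^{\frac{3 s}{2}}}{96}

For G(s) to be correct, d/ds[G] must agree with the stated G'(s) identically.
A general antiderivative is - \frac{\left(- \frac{5 s^{2}}{2} - s\right)^{4}}{2} + 2 \sqrt{4 s^{2} + \frac{5}{3}} + \frac{3 e^{\frac{3 s}{2}}}{4} + C.
The condition gives C = - \frac{6561}{8192} + \frac{3 e^{\frac{3}{4}}}{4} + \frac{4 \sqrt{6}}{3} - (- \frac{6561}{8192} + \frac{3 e^{\frac{3}{4}}}{4} + \frac{4 \sqrt{6}}{3}) = 0.
So G(s) = - \frac{1875 s^{8} + 3000 s^{7} + 1800 s^{6} + 480 s^{5} + 48 s^{4} - 64 \sqrt{3} \sqrt{12 s^{2} + 5} - 72 e^{\frac{3 s}{2}}}{96}.
Check: d/ds[- \frac{1875 s^{8} + 3000 s^{7} + 1800 s^{6} + 480 s^{5} + 48 s^{4} - 64 \sqrt{3} \sqrt{12 s^{2} + 5} - 72 e^{\frac{3 s}{2}}}{96}] = \frac{- 1250 s^{7} \sqrt{12 s^{2} + 5} - 1750 s^{6} \sqrt{12 s^{2} + 5} - 900 s^{5} \sqrt{12 s^{2} + 5} - 200 s^{4} \sqrt{12 s^{2} + 5} - 16 s^{3} \sqrt{12 s^{2} + 5} + 64 \sqrt{3} s + 9 \sqrt{12 s^{2} + 5} e^{\frac{3 s}{2}}}{8 \sqrt{12 s^{2} + 5}}, which equals G'(s).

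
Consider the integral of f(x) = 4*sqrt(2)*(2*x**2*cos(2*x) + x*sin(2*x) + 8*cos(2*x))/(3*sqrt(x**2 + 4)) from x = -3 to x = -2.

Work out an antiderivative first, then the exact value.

Antiderivative: F(x) = 4*sqrt(2)*sqrt(x**2 + 4)*sin(2*x)/3; value = 4*sqrt(26)*sin(6)/3 - 16*sin(4)/3

f has the shape u'v + uv' for u = 8*sqrt(x**2/2 + 2)/3 and v = sin(2*x) — it is the derivative of the product u*v.
F(x) = 4*sqrt(2)*sqrt(x**2 + 4)*sin(2*x)/3 is an antiderivative of f.
Check: d/dx[4*sqrt(2)*sqrt(x**2 + 4)*sin(2*x)/3] = (8*sqrt(2)*x**2*cos(2*x) + 4*sqrt(2)*x*sin(2*x) + 32*sqrt(2)*cos(2*x))/(3*sqrt(x**2 + 4)), which equals f(x).
F(-2) = -16*sin(4)/3; F(-3) = -4*sqrt(26)*sin(6)/3.
Integral = F(-2) - F(-3) = 4*sqrt(26)*sin(6)/3 - 16*sin(4)/3.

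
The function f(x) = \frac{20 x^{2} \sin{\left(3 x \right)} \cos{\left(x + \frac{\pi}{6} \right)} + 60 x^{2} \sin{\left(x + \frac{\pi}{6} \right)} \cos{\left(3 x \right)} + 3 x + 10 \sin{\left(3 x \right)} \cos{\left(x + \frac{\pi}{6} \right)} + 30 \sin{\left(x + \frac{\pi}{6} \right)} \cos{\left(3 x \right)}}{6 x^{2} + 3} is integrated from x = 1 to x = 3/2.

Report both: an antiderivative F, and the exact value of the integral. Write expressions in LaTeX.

For F(x) to be correct the identity F'(x) - f(x) = 0 must hold.
F(x) = \frac{\log{\left(2 x^{2} + 1 \right)}}{4} + \frac{10 \sin{\left(3 x \right)} \sin{\left(x + \frac{\pi}{6} \right)}}{3} is an antiderivative of f.
Check: d/dx[\frac{\log{\left(2 x^{2} + 1 \right)}}{4} + \frac{10 \sin{\left(3 x \right)} \sin{\left(x + \frac{\pi}{6} \right)}}{3}] = \frac{20 x^{2} \sin{\left(3 x \right)} \cos{\left(x + \frac{\pi}{6} \right)} + 60 x^{2} \sin{\left(x + \frac{\pi}{6} \right)} \cos{\left(3 x \right)} + 3 x + 10 \sin{\left(3 x \right)} \cos{\left(x + \frac{\pi}{6} \right)} + 30 \sin{\left(x + \frac{\pi}{6} \right)} \cos{\left(3 x \right)}}{6 x^{2} + 3} = f(x).
F(3/2) = \frac{10 \sin{\left(\frac{9}{2} \right)} \sin{\left(\frac{\pi}{6} + \frac{3}{2} \right)}}{3} + \frac{\log{\left(\frac{11}{2} \right)}}{4}; F(1) = \frac{\log{\left(3 \right)}}{4} + \frac{10 \sin{\left(3 \right)} \sin{\left(\frac{\pi}{6} + 1 \right)}}{3}.
Integral = F(3/2) - F(1) = \frac{10 \sin{\left(\frac{9}{2} \right)} \sin{\left(\frac{\pi}{6} + \frac{3}{2} \right)}}{3} - \frac{10 \sin{\left(3 \right)} \sin{\left(\frac{\pi}{6} + 1 \right)}}{3} - \frac{\log{\left(6 \right)}}{4} + \frac{\log{\left(11 \right)}}{4}.

Antiderivative: F(x) = \frac{\log{\left(2 x^{2} + 1 \right)}}{4} + \frac{10 \sin{\left(3 x \right)} \sin{\left(x + \frac{\pi}{6} \right)}}{3}; value = \frac{10 \sin{\left(\frac{9}{2} \right)} \sin{\left(\frac{\pi}{6} + \frac{3}{2} \right)}}{3} - \frac{10 \sin{\left(3 \right)} \sin{\left(\frac{\pi}{6} + 1 \right)}}{3} - \frac{\log{\left(6 \right)}}{4} + \frac{\log{\left(11 \right)}}{4}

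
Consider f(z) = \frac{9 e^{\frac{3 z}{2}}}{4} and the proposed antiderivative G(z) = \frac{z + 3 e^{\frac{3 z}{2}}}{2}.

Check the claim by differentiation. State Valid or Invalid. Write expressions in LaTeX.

Invalid: d/dz[G] - f = \frac{1}{2}, which is not 0.

d/dz[G] = \frac{9 e^{\frac{3 z}{2}}}{4} + \frac{1}{2}
d/dz[G] - f(z) = \frac{1}{2} != 0.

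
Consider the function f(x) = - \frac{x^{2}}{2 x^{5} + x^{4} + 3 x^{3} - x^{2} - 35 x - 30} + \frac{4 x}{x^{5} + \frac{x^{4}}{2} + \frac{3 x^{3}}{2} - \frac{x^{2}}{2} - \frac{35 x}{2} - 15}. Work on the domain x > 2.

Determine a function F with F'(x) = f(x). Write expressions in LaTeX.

Factor the denominator (\left(x - 2\right) \left(x + 1\right) \left(2 x + 3\right) \left(x^{2} + 5\right)) and decompose: f = - \frac{x + 245}{522 \left(x^{2} + 5\right)} - \frac{228}{203 \left(2 x + 3\right)} + \frac{1}{2 \left(x + 1\right)} + \frac{4}{63 \left(x - 2\right)}; each piece integrates to a log, atan, or power term.
Check: d/dx[\frac{4 \log{\left(x - 2 \right)}}{63} + \frac{\log{\left(x + 1 \right)}}{2} - \frac{114 \log{\left(x + \frac{3}{2} \right)}}{203} - \frac{\log{\left(x^{2} + 5 \right)}}{1044} - \frac{49 \sqrt{5} \operatorname{atan}{\left(\frac{\sqrt{5} x}{5} \right)}}{522}] = \frac{- x^{2} + 8 x}{2 x^{5} + x^{4} + 3 x^{3} - x^{2} - 35 x - 30}, which equals f(x).

An antiderivative is F(x) = \frac{4 \log{\left(x - 2 \right)}}{63} + \frac{\log{\left(x + 1 \right)}}{2} - \frac{114 \log{\left(x + \frac{3}{2} \right)}}{203} - \frac{\log{\left(x^{2} + 5 \right)}}{1044} - \frac{49 \sqrt{5} \operatorname{atan}{\left(\frac{\sqrt{5} x}{5} \right)}}{522}.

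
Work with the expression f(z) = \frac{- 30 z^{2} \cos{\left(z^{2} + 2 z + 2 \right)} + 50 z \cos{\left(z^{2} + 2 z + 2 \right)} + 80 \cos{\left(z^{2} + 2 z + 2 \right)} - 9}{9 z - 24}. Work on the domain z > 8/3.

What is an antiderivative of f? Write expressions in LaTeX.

A candidate is checked by its d/dz: the result must match f(z).
Check: d/dz[- \frac{3 \log{\left(\frac{3 z}{2} - 4 \right)} + 5 \sin{\left(z^{2} + 2 z + 2 \right)}}{3}] = \frac{- 30 z^{2} \cos{\left(z^{2} + 2 z + 2 \right)} + 50 z \cos{\left(z^{2} + 2 z + 2 \right)} + 80 \cos{\left(z^{2} + 2 z + 2 \right)} - 9}{9 z - 24} = f(z).

An antiderivative is F(z) = - \frac{3 \log{\left(\frac{3 z}{2} - 4 \right)} + 5 \sin{\left(z^{2} + 2 z + 2 \right)}}{3}.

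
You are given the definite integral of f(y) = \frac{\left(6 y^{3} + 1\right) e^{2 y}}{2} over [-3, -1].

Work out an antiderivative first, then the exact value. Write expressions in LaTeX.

Antiderivative: F(y) = \frac{\left(12 y^{3} - 18 y^{2} + 18 y - 7\right) e^{2 y}}{8}; value = - \frac{55}{8 e^{2}} + \frac{547}{8 e^{6}}

f has the shape u'v + uv' for u = \frac{3 y^{3}}{2} - \frac{9 y^{2}}{4} + \frac{9 y}{4} - \frac{7}{8} and v = e^{2 y} — it is the derivative of the product u*v.
F(y) = \frac{\left(12 y^{3} - 18 y^{2} + 18 y - 7\right) e^{2 y}}{8} is an antiderivative of f.
Check: d/dy[\frac{\left(12 y^{3} - 18 y^{2} + 18 y - 7\right) e^{2 y}}{8}] = 3 y^{3} e^{2 y} + \frac{e^{2 y}}{2}, which equals f(y).
F(-1) = - \frac{55}{8 e^{2}}; F(-3) = - \frac{547}{8 e^{6}}.
Integral = F(-1) - F(-3) = - \frac{55}{8 e^{2}} + \frac{547}{8 e^{6}}.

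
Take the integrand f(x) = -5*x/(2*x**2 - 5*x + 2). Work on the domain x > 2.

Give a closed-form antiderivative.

An antiderivative is F(x) = 5*(-4*log(x - 2) + log(x - 1/2))/6.

Factor the denominator ((x - 2)*(2*x - 1)) and decompose: f = 5/(3*(2*x - 1)) - 10/(3*(x - 2)); each piece integrates to a log, atan, or power term.
Check: d/dx[5*(-4*log(x - 2) + log(x - 1/2))/6] = -5*x/(2*x**2 - 5*x + 2) = f(x).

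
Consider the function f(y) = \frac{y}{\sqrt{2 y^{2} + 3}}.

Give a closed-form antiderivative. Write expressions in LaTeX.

f matches the chain-rule pattern g'(h)*h' with inner function h(y) = 2 y^{2} + 3; substituting u = h(y) collapses the integral.
Check: d/dy[\frac{\sqrt{2 y^{2} + 3}}{2}] = \frac{y}{\sqrt{2 y^{2} + 3}} = f(y).

An antiderivative is F(y) = \frac{\sqrt{2 y^{2} + 3}}{2}.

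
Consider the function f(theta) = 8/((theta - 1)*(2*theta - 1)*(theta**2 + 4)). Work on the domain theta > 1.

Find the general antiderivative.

F(theta) = 4*(34*log(theta - 1) - 40*log(theta - 1/2) + 3*log(theta**2 + 4) - 7*atan(theta/2))/85 + C

Factor the denominator ((theta - 1)*(2*theta - 1)*(theta**2 + 4)) and decompose: f = 8*(3*theta - 7)/(85*(theta**2 + 4)) - 64/(17*(2*theta - 1)) + 8/(5*(theta - 1)); each piece integrates to a log, atan, or power term.
Check: d/dtheta[4*(34*log(theta - 1) - 40*log(theta - 1/2) + 3*log(theta**2 + 4) - 7*atan(theta/2))/85] = 8/(2*theta**4 - 3*theta**3 + 9*theta**2 - 12*theta + 4), which equals f(theta).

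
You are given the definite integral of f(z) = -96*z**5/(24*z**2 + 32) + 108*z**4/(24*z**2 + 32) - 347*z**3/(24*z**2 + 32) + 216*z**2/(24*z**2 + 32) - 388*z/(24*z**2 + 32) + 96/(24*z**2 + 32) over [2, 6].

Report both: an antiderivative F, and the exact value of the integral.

Antiderivative: F(z) = -(16*z**4 - 24*z**3 + 73*z**2 - 48*z + 32*log(3*z**2/2 + 2) + 64)/16; value = -1102 - 2*log(56) + 2*log(8)

Integrate term by term and add the pieces.
F(z) = -(16*z**4 - 24*z**3 + 73*z**2 - 48*z + 32*log(3*z**2/2 + 2) + 64)/16 is an antiderivative of f.
Check: d/dz[-(16*z**4 - 24*z**3 + 73*z**2 - 48*z + 32*log(3*z**2/2 + 2) + 64)/16] = (-96*z**5 + 108*z**4 - 347*z**3 + 216*z**2 - 388*z + 96)/(24*z**2 + 32), which equals f(z).
F(6) = -4489/4 - 2*log(56); F(2) = -81/4 - 2*log(8).
Integral = F(6) - F(2) = -1102 - 2*log(56) + 2*log(8).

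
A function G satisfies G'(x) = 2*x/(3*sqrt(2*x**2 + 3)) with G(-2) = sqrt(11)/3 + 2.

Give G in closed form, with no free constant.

G'(x) matches the chain-rule pattern g'(h)*h' with inner function h(x) = 2*x**2 + 3; substituting u = h(x) collapses the integral.
A general antiderivative is sqrt(2*x**2 + 3)/3 + C.
The condition gives C = sqrt(11)/3 + 2 - (sqrt(11)/3) = 2.
So G(x) = (sqrt(2*x**2 + 3) + 6)/3.
Check: d/dx[(sqrt(2*x**2 + 3) + 6)/3] = 2*x/(3*sqrt(2*x**2 + 3)) = G'(x).

G(x) = (sqrt(2*x**2 + 3) + 6)/3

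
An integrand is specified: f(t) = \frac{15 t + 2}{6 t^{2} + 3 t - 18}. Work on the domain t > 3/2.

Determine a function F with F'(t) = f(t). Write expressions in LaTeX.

The denominator factors as 3 \left(t + 2\right) \left(2 t - 3\right); partial fractions split f into directly integrable pieces: \frac{7}{3 \left(2 t - 3\right)} + \frac{4}{3 \left(t + 2\right)}.
Check: d/dt[\frac{7 \log{\left(t - \frac{3}{2} \right)} + 8 \log{\left(t + 2 \right)}}{6}] = \frac{15 t + 2}{6 t^{2} + 3 t - 18} = f(t).

An antiderivative is F(t) = \frac{7 \log{\left(t - \frac{3}{2} \right)} + 8 \log{\left(t + 2 \right)}}{6}.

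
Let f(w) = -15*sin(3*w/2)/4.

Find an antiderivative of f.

An antiderivative is F(w) = 5*cos(3*w/2)/2.

For F(w) to be correct the identity F'(w) - f(w) = 0 must hold.
Check: d/dw[5*cos(3*w/2)/2] = -15*sin(3*w/2)/4 = f(w).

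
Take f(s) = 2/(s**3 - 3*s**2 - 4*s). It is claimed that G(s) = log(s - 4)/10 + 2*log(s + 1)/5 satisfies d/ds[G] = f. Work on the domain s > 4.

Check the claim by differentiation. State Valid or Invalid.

d/ds[G] = (s - 3)/(2*s**2 - 6*s - 8)
d/ds[G] - f(s) = 1/(2*s) != 0.

Invalid: d/ds[G] - f = 1/(2*s), which is not 0.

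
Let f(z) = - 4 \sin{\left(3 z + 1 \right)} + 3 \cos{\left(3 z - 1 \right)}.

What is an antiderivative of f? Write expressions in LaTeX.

The integrand splits into summands that can be handled one at a time.
Check: d/dz[\frac{3 \sin{\left(3 z - 1 \right)} + 4 \cos{\left(3 z + 1 \right)}}{3}] = - 4 \sin{\left(3 z + 1 \right)} + 3 \cos{\left(3 z - 1 \right)} = f(z).

An antiderivative is F(z) = \frac{3 \sin{\left(3 z - 1 \right)} + 4 \cos{\left(3 z + 1 \right)}}{3}.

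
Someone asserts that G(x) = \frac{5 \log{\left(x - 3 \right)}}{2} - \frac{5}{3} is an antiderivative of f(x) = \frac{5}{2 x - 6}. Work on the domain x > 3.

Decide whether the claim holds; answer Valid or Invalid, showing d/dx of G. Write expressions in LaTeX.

d/dx[G] = \frac{5}{2 x - 6}
This equals f(x) exactly, so the claim holds.

Valid - the claim checks out under differentiation.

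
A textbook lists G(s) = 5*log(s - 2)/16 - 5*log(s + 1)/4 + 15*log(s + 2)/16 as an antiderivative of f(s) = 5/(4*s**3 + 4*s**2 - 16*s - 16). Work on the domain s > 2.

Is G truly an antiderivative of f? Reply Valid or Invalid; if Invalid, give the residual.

d/ds[G] = 15/(4*s**3 + 4*s**2 - 16*s - 16)
d/ds[G] - f(s) = 5/(2*s**3 + 2*s**2 - 8*s - 8) != 0.

Invalid: d/ds[G] - f = 5/(2*s**3 + 2*s**2 - 8*s - 8), which is not 0.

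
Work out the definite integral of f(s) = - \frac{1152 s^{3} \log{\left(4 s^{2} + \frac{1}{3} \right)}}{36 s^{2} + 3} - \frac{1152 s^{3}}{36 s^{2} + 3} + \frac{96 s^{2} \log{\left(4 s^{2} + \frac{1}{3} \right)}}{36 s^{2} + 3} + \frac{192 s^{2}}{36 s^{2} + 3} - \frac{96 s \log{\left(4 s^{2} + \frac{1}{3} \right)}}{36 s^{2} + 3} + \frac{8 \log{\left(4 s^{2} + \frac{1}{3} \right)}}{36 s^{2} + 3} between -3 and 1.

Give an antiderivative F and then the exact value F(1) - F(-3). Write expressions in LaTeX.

Antiderivative: F(s) = - \frac{8 s \left(6 s - 1\right) \log{\left(4 s^{2} + \frac{1}{3} \right)}}{3}; value = - \frac{40 \log{\left(\frac{13}{3} \right)}}{3} + 152 \log{\left(\frac{109}{3} \right)}

f has the shape u'v + uv' for u = - 16 s^{2} + \frac{8 s}{3} and v = \log{\left(4 s^{2} + \frac{1}{3} \right)} — it is the derivative of the product u*v.
F(s) = - \frac{8 s \left(6 s - 1\right) \log{\left(4 s^{2} + \frac{1}{3} \right)}}{3} is an antiderivative of f.
Check: d/ds[- \frac{8 s \left(6 s - 1\right) \log{\left(4 s^{2} + \frac{1}{3} \right)}}{3}] = \frac{- 1152 s^{3} \log{\left(4 s^{2} + \frac{1}{3} \right)} - 1152 s^{3} + 96 s^{2} \log{\left(4 s^{2} + \frac{1}{3} \right)} + 192 s^{2} - 96 s \log{\left(4 s^{2} + \frac{1}{3} \right)} + 8 \log{\left(4 s^{2} + \frac{1}{3} \right)}}{36 s^{2} + 3}, which equals f(s).
F(1) = - \frac{40 \log{\left(\frac{13}{3} \right)}}{3}; F(-3) = - 152 \log{\left(\frac{109}{3} \right)}.
Integral = F(1) - F(-3) = - \frac{40 \log{\left(\frac{13}{3} \right)}}{3} + 152 \log{\left(\frac{109}{3} \right)}.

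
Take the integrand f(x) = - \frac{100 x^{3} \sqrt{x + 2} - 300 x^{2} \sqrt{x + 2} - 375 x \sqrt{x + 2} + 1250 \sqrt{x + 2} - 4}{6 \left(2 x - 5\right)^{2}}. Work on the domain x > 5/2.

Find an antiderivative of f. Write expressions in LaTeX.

An antiderivative is F(x) = \frac{- 10 x^{3} \sqrt{x + 2} - 15 x^{2} \sqrt{x + 2} + 60 x \sqrt{x + 2} + 100 \sqrt{x + 2} - 1}{6 x - 15}.

A candidate is checked by its d/dx: the result must match f(x).
Check: d/dx[\frac{- 10 x^{3} \sqrt{x + 2} - 15 x^{2} \sqrt{x + 2} + 60 x \sqrt{x + 2} + 100 \sqrt{x + 2} - 1}{6 x - 15}] = \frac{- 100 x^{4} + 100 x^{3} + 975 x^{2} - 500 x + 4 \sqrt{x + 2} - 2500}{24 x^{2} \sqrt{x + 2} - 120 x \sqrt{x + 2} + 150 \sqrt{x + 2}}, which equals f(x).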